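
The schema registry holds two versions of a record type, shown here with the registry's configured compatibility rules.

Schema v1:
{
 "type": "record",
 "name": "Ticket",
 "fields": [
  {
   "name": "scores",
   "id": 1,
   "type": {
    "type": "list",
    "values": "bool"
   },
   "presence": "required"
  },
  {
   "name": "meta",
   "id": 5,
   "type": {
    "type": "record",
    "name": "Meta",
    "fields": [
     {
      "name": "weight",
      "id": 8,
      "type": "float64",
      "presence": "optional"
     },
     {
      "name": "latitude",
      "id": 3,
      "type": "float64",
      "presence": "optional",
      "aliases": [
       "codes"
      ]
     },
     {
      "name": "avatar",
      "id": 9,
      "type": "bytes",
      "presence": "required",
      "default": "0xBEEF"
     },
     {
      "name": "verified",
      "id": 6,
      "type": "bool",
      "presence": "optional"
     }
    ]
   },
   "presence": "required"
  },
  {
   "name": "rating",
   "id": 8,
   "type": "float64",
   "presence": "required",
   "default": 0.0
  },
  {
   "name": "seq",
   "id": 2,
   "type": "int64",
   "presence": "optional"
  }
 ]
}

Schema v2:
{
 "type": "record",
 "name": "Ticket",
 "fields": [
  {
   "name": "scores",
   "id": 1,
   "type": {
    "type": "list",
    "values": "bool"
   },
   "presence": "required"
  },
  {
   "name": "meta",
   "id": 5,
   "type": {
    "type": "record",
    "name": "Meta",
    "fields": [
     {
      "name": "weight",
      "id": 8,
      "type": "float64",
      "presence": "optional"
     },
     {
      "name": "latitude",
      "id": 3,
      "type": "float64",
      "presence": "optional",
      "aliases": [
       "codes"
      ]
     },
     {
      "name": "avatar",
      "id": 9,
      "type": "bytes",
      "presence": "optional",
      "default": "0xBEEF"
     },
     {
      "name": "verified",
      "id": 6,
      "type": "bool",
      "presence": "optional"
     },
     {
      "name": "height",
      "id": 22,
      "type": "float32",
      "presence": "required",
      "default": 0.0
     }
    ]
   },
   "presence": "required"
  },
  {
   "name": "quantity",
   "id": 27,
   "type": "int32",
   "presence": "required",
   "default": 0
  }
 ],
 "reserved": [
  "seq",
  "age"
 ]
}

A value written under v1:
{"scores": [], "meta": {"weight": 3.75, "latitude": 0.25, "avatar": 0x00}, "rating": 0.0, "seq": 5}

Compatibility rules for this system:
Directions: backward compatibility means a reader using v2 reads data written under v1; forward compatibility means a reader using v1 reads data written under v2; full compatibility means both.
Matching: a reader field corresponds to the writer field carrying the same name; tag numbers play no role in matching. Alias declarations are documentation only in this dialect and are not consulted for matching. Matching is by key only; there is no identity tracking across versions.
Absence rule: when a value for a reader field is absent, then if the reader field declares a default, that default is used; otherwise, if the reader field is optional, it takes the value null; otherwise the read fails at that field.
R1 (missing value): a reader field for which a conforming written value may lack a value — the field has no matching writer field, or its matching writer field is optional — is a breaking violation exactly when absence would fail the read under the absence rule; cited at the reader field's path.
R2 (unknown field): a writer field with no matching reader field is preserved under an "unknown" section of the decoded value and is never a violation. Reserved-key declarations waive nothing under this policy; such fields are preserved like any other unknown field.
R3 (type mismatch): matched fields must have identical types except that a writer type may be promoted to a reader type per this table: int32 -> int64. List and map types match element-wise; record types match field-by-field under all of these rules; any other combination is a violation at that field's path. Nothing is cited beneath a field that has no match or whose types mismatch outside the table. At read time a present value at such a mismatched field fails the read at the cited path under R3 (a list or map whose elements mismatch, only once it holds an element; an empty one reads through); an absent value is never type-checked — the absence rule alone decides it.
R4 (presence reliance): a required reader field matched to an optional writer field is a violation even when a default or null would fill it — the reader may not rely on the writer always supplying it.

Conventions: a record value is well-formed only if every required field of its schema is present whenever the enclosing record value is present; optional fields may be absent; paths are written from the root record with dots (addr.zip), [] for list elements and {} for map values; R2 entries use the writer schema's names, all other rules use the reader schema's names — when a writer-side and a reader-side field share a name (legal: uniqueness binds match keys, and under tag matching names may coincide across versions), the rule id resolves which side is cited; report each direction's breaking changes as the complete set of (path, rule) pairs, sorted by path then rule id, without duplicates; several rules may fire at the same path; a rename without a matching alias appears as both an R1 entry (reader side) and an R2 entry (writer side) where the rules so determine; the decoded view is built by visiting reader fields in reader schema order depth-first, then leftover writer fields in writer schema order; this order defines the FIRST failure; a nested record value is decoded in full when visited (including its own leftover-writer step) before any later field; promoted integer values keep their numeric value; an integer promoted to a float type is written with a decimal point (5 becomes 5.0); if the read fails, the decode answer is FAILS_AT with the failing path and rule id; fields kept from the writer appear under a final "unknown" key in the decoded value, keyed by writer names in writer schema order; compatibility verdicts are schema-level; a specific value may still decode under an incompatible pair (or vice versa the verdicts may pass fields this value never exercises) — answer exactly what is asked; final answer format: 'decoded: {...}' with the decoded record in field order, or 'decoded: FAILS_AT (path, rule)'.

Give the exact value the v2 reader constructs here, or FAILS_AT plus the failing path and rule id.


decoded: {"scores": [], "meta": {"weight": 3.75, "latitude": 0.25, "avatar": 0x00, "verified": null, "height": 0.0}, "quantity": 0, "unknown": {"rating": 0.0, "seq": 5}}

the writer's type comes first in each Ticket pair
decode (reader v2):
  scores := []
  meta.weight := 3.75
  meta.latitude := 0.25
  meta.avatar := 0x00
  meta.verified := null (not supplied -> null)
  meta.height := 0.0 (no value, default fills)
  quantity := 0 (no value, default fills)
  writer rating: kept under "unknown"
  writer seq: kept under "unknown"
  => decoded: {"scores": [], "meta": {"weight": 3.75, "latitude": 0.25, "avatar": 0x00, "verified": null, "height": 0.0}, "quantity": 0, "unknown": {"rating": 0.0, "seq": 5}}
remaining Ticket differences; none change what is asked:
  field avatar in record Meta: required changed to optional -> affects the rule determinations only; this particular Ticket value decodes identically


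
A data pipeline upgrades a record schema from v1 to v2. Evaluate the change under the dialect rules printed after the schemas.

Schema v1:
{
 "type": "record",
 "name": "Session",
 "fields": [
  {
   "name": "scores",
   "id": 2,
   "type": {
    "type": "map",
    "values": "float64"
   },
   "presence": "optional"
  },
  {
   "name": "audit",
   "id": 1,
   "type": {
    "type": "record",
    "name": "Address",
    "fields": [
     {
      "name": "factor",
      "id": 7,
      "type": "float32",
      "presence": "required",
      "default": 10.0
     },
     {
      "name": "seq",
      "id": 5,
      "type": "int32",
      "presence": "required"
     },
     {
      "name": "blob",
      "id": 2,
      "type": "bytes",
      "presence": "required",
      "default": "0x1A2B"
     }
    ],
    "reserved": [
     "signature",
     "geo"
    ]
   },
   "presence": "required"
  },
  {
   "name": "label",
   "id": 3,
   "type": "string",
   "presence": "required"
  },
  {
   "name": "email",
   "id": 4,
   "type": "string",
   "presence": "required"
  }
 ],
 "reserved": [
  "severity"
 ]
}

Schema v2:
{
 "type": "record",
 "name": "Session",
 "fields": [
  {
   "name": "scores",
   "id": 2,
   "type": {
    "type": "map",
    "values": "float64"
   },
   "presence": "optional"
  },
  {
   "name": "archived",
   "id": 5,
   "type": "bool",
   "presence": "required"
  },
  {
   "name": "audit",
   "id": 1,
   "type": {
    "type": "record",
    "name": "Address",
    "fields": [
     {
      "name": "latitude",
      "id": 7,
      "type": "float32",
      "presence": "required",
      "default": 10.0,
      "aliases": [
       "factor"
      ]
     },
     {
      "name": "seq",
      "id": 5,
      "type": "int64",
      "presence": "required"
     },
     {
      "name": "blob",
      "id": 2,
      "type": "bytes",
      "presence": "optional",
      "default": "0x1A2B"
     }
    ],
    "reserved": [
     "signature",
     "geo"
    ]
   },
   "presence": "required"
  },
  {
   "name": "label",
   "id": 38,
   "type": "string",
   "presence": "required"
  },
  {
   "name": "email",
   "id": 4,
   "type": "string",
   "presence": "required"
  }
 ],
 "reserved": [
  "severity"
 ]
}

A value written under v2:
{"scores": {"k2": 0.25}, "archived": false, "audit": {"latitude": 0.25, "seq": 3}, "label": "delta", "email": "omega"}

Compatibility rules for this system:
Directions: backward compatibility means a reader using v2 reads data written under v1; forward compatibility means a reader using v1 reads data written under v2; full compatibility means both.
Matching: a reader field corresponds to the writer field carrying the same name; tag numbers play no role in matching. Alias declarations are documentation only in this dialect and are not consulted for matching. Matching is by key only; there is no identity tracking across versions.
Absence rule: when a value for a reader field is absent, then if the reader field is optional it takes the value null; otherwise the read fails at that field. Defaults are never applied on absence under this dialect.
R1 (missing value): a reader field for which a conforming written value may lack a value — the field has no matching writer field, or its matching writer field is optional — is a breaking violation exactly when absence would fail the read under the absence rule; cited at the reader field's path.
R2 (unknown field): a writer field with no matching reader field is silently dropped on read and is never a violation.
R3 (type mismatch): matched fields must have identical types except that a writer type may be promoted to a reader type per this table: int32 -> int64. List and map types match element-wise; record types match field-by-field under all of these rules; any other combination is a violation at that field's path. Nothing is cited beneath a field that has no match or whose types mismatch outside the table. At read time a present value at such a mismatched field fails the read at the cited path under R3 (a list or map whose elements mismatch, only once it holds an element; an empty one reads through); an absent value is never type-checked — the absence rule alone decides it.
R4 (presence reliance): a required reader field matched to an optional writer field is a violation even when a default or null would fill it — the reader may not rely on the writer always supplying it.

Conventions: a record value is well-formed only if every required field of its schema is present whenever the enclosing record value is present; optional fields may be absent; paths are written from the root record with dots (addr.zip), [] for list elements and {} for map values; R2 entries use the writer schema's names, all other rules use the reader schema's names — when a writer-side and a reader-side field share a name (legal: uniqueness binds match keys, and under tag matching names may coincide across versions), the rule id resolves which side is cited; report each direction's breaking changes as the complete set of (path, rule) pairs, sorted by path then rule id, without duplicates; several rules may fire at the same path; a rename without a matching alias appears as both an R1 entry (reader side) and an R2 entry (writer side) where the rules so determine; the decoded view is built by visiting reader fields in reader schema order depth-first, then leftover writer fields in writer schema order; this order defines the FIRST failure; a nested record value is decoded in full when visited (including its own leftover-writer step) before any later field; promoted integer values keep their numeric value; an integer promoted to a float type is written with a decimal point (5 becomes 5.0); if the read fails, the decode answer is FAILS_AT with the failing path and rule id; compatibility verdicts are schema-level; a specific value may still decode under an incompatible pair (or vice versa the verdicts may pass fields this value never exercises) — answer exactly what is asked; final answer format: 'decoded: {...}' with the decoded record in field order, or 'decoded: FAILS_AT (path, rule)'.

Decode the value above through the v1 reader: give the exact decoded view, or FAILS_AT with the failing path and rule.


decoded: FAILS_AT (audit.factor, R1)

the writer's type comes first in each Session pair
migrating the Session value to v1:
  scores := {"k2": 0.25}
  read fails at audit.factor under R1 (no fill)
  => FAILS_AT (audit.factor, R1)
the rest of the Session diff is inert for this question:
  field label in record Session: tag 3 changed to 38 -> no rule fires on it and the decoded Session view is identical with or without it
  added field archived to record Session: required bool, tag 5 (in v2 it sits immediately before audit) -> matters for Session compatibility verdicts, not for this value's decode
  field blob in record Address: required changed to optional -> matters for Session compatibility verdicts, not for this value's decode
  field seq in record Address: type int32 changed to int64 -> matters for Session compatibility verdicts, not for this value's decode


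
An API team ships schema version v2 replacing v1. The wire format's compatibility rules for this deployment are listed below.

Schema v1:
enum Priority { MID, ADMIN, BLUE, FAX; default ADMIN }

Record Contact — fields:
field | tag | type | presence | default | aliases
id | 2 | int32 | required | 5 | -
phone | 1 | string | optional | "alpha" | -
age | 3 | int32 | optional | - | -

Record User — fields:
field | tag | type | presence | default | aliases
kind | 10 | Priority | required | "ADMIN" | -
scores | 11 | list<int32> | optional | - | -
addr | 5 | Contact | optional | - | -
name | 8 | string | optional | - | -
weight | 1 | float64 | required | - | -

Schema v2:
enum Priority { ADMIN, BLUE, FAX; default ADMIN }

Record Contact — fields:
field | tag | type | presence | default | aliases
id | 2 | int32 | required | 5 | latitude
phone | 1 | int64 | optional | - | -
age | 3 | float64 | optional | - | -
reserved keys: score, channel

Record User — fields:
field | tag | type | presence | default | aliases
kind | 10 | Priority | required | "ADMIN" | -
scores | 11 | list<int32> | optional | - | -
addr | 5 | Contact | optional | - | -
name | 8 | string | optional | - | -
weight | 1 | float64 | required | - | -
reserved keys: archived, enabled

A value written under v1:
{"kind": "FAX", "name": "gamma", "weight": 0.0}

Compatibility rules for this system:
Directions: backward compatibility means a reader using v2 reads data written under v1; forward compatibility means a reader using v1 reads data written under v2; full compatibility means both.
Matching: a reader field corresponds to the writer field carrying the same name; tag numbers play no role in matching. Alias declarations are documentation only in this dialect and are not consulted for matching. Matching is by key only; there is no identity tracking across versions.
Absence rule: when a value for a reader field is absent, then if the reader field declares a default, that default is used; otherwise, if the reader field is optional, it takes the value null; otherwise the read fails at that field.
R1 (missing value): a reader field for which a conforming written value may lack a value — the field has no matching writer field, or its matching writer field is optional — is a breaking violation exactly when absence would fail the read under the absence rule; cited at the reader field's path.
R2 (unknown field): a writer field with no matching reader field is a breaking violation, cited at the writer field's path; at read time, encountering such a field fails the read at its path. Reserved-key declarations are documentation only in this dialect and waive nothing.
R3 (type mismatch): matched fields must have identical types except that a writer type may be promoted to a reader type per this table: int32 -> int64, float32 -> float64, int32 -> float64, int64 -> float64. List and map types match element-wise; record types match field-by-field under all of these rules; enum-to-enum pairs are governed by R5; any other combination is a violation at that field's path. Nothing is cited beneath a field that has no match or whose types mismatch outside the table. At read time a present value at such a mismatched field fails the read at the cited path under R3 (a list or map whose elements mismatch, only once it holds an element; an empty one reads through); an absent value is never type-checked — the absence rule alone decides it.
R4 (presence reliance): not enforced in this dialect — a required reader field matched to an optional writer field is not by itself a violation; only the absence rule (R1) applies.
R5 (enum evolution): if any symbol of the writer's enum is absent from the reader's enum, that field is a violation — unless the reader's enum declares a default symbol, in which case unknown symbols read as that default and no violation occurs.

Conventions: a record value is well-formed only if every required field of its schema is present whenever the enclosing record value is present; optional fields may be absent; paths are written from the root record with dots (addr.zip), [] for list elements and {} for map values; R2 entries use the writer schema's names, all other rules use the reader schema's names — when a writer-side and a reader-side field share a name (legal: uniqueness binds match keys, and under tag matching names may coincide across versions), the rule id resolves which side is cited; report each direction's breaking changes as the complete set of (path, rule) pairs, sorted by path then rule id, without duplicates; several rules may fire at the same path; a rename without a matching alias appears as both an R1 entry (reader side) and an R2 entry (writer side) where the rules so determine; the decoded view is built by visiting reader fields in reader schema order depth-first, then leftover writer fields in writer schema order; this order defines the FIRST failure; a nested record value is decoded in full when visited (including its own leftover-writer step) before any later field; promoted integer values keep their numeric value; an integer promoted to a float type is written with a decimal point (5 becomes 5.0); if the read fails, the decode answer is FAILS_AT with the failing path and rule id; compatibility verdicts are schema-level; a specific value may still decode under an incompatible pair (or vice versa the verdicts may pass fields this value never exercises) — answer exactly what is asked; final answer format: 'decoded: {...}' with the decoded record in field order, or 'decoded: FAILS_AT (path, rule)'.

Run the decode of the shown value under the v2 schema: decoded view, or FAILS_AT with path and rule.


decoded: {"kind": "FAX", "scores": null, "addr": null, "name": "gamma", "weight": 0.0}

each type pair in User: writer, then reader
decode (reader v2):
  kind := "FAX"
  scores := null (absent, optional -> null)
  addr := null (absent, optional -> null)
  name := "gamma"
  weight := 0.0
  => decoded: {"kind": "FAX", "scores": null, "addr": null, "name": "gamma", "weight": 0.0}
checking off the User differences that do not matter here:
  field age in record Contact: type int32 changed to float64 -> affects the rule determinations only; this particular User value decodes identically
  enum Priority (field kind in record User): symbol MID removed -> triggers nothing under the printed rules; the User answer is the same either way
  field phone in record Contact: type string changed to int64 (its default is dropped) -> affects the rule determinations only; this particular User value decodes identically


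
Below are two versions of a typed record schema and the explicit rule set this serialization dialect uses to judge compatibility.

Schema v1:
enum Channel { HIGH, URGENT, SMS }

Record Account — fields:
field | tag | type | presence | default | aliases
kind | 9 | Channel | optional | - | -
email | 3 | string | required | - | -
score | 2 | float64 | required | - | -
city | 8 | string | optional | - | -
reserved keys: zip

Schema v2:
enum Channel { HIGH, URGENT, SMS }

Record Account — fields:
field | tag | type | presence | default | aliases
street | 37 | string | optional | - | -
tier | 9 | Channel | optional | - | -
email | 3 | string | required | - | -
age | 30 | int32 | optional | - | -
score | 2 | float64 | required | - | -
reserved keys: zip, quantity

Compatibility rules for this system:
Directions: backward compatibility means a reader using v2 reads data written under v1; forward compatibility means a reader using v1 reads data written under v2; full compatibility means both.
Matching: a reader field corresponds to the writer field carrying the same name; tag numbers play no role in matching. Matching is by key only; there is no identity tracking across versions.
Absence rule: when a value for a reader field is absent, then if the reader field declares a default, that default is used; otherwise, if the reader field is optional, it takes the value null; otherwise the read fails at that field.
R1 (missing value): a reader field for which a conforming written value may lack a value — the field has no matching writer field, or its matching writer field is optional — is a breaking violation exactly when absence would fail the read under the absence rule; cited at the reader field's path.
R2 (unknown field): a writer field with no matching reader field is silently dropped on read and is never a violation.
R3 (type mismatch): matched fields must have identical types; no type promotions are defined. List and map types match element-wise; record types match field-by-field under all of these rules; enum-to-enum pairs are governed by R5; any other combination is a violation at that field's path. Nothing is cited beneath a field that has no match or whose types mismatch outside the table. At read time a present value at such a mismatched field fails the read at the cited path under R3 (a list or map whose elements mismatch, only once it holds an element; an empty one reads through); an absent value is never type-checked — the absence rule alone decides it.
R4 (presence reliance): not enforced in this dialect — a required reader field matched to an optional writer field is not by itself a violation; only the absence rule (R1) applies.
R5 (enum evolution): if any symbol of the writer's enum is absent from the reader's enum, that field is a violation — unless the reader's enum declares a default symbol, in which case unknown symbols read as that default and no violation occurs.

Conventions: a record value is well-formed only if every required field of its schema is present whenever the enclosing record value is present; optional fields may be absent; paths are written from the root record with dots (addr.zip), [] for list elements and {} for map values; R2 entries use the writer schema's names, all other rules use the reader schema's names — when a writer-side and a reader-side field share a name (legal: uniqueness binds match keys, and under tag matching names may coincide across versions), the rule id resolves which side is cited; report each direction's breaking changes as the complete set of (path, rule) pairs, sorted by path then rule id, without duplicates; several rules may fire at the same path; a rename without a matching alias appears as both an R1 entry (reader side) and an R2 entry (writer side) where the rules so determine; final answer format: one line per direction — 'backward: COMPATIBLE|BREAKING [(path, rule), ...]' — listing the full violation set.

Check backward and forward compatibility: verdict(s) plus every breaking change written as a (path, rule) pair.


arrows below run writer -> reader for Account
backward on Account — v2 reading data written by v1:
  street: no writer match
  tier: no writer match
  email: string -> string, writer required; from email
  age: no writer match
  score: float64 -> float64, writer required; from score
  writer field kind has no reader counterpart
  writer field city has no reader counterpart
  => backward verdict for Account: COMPATIBLE, no violations
forward on Account — v1 reading data written by v2:
  kind: no writer match
  email: string -> string, writer required; from email
  score: float64 -> float64, writer required; from score
  city: no writer match
  writer field street has no reader counterpart
  writer field tier has no reader counterpart
  writer field age has no reader counterpart
  => forward verdict for Account: COMPATIBLE, no violations

backward: COMPATIBLE []; forward: COMPATIBLE []


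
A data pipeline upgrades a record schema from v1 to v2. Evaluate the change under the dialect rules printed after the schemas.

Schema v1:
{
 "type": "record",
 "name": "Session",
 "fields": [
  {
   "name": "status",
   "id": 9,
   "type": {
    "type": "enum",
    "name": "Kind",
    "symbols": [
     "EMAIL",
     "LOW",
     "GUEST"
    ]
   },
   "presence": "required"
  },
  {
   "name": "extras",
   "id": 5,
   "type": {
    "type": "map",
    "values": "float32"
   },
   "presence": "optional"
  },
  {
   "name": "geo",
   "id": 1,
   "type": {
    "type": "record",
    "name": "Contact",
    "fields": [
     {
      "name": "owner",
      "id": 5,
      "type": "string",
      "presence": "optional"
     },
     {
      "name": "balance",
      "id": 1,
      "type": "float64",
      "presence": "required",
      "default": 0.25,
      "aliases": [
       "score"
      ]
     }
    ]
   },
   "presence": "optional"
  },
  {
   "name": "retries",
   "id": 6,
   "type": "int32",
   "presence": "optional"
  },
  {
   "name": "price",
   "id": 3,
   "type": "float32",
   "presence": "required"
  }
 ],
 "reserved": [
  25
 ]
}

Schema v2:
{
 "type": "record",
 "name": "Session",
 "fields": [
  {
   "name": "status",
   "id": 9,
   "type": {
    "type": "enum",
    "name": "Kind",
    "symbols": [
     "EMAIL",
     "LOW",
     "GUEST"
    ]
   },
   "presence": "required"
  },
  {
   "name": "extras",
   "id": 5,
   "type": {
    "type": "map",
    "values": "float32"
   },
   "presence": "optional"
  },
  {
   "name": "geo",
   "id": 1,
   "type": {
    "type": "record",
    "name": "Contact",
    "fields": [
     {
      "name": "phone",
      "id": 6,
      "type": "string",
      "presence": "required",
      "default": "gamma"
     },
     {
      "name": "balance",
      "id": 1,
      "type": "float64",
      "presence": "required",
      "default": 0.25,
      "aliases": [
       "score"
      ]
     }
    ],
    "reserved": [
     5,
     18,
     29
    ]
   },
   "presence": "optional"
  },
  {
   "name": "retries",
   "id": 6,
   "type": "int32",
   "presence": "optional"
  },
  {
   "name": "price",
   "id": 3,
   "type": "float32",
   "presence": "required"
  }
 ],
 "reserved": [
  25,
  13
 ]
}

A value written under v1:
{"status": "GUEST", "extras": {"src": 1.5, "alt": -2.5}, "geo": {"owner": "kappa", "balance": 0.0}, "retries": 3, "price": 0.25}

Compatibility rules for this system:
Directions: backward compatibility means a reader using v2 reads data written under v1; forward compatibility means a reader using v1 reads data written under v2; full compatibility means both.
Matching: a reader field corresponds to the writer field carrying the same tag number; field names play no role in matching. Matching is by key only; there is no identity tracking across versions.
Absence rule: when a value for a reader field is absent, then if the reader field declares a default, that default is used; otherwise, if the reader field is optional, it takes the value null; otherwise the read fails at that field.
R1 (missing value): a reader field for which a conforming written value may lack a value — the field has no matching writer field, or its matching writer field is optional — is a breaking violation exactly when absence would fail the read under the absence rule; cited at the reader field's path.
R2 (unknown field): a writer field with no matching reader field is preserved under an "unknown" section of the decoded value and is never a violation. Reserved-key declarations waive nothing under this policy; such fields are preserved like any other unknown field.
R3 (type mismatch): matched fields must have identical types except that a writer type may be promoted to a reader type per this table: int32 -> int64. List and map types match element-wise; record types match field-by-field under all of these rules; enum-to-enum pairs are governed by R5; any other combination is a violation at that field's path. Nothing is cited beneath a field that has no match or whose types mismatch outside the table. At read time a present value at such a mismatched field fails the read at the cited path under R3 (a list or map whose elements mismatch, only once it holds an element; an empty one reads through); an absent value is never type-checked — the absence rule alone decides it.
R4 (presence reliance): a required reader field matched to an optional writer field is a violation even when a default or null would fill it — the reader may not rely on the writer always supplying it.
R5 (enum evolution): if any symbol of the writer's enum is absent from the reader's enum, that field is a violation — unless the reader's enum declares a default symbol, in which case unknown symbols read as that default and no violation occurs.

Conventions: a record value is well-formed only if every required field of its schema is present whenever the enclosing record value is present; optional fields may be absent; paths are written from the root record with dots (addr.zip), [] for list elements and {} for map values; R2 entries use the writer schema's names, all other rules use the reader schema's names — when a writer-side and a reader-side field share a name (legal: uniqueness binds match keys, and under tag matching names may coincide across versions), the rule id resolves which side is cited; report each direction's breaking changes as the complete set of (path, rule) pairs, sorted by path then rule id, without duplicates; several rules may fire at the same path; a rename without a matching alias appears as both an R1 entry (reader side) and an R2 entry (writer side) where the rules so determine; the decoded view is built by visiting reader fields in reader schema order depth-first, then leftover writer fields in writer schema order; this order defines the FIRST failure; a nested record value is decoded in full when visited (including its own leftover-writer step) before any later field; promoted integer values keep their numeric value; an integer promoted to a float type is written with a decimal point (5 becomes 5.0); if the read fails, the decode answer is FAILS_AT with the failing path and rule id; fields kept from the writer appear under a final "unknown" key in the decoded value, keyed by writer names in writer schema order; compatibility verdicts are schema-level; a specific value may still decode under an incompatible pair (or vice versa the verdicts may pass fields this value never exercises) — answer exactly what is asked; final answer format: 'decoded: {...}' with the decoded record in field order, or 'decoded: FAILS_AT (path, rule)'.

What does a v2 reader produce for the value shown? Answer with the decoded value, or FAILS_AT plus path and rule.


decoded: {"status": "GUEST", "extras": {"src": 1.5, "alt": -2.5}, "geo": {"phone": "gamma", "balance": 0.0, "unknown": {"owner": "kappa"}}, "retries": 3, "price": 0.25}

arrows below run writer -> reader for Session
decode (reader v2):
  status := "GUEST"
  extras := {"src": 1.5, "alt": -2.5}
  geo.phone := "gamma" (missing; default applied)
  geo.balance := 0.0
  writer geo.owner: kept under "unknown"
  retries := 3
  price := 0.25
  => decoded: {"status": "GUEST", "extras": {"src": 1.5, "alt": -2.5}, "geo": {"phone": "gamma", "balance": 0.0, "unknown": {"owner": "kappa"}}, "retries": 3, "price": 0.25}


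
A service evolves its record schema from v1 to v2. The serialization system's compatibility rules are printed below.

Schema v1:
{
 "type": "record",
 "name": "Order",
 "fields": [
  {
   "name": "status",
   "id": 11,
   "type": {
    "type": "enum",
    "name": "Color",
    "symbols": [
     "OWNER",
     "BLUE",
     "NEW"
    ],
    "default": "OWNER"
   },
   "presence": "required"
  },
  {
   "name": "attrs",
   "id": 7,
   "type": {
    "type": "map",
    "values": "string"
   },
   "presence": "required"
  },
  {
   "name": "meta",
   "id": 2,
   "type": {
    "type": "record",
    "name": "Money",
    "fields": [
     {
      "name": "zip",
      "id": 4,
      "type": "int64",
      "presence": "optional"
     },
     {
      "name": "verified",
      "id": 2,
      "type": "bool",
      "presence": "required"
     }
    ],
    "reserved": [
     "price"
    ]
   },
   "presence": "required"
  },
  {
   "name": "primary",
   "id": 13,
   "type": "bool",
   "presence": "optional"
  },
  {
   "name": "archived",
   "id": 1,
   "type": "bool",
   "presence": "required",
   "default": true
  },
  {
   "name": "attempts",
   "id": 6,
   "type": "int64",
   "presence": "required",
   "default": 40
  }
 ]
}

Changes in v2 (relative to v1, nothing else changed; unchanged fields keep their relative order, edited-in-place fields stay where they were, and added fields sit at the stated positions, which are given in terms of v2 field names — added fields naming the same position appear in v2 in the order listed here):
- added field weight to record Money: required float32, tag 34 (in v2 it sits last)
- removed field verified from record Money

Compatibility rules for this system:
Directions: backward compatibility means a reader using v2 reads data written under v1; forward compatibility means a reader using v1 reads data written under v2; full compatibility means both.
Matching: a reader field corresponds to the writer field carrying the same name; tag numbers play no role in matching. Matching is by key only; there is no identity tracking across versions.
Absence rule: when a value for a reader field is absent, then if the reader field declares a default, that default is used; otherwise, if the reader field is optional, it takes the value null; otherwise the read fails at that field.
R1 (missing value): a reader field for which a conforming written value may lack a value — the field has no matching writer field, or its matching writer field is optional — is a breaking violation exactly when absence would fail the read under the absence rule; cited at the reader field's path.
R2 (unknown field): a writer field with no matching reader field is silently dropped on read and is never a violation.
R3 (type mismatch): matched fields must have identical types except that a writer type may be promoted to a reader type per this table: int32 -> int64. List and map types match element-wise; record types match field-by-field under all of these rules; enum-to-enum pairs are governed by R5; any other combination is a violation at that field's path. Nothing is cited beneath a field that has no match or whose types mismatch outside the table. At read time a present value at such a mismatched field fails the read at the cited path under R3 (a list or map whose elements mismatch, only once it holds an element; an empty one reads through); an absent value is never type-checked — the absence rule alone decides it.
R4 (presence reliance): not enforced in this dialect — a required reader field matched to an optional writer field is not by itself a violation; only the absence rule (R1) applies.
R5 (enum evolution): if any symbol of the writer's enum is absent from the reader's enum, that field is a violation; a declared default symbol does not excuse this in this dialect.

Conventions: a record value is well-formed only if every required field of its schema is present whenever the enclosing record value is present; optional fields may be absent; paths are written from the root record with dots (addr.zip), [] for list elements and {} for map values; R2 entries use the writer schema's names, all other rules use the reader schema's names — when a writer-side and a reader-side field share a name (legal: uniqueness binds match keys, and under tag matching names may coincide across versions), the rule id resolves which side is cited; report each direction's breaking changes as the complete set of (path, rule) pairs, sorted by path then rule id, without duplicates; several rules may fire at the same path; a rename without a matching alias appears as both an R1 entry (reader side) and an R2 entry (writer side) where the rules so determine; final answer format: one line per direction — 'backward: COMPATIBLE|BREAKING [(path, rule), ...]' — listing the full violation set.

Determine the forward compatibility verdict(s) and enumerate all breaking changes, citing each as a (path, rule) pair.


each type pair in Order: writer, then reader
checking forward for Order: reader v1 against writer v2:
  status: paired with writer status (Color -> Color; writer required)
  attrs: paired with writer attrs (map<string, string> -> map<string, string>; writer required)
  meta: paired with writer meta (Money -> Money; writer required)
  primary: paired with writer primary (bool -> bool; writer optional)
  archived: paired with writer archived (bool -> bool; writer required)
  attempts: paired with writer attempts (int64 -> int64; writer required)
  meta.zip: paired with writer meta.zip (int64 -> int64; writer optional)
  meta.verified has no writer counterpart
  leftover writer field: meta.weight
  breaking: (meta.verified, R1)
  forward on Order therefore BREAKING (1)
diffs on Order not affecting the asked answer:
  added field weight to record Money: required float32, tag 34 (in v2 it sits last) -> its effect on Order is confined to the backward direction, not asked

forward: BREAKING [(meta.verified, R1)]


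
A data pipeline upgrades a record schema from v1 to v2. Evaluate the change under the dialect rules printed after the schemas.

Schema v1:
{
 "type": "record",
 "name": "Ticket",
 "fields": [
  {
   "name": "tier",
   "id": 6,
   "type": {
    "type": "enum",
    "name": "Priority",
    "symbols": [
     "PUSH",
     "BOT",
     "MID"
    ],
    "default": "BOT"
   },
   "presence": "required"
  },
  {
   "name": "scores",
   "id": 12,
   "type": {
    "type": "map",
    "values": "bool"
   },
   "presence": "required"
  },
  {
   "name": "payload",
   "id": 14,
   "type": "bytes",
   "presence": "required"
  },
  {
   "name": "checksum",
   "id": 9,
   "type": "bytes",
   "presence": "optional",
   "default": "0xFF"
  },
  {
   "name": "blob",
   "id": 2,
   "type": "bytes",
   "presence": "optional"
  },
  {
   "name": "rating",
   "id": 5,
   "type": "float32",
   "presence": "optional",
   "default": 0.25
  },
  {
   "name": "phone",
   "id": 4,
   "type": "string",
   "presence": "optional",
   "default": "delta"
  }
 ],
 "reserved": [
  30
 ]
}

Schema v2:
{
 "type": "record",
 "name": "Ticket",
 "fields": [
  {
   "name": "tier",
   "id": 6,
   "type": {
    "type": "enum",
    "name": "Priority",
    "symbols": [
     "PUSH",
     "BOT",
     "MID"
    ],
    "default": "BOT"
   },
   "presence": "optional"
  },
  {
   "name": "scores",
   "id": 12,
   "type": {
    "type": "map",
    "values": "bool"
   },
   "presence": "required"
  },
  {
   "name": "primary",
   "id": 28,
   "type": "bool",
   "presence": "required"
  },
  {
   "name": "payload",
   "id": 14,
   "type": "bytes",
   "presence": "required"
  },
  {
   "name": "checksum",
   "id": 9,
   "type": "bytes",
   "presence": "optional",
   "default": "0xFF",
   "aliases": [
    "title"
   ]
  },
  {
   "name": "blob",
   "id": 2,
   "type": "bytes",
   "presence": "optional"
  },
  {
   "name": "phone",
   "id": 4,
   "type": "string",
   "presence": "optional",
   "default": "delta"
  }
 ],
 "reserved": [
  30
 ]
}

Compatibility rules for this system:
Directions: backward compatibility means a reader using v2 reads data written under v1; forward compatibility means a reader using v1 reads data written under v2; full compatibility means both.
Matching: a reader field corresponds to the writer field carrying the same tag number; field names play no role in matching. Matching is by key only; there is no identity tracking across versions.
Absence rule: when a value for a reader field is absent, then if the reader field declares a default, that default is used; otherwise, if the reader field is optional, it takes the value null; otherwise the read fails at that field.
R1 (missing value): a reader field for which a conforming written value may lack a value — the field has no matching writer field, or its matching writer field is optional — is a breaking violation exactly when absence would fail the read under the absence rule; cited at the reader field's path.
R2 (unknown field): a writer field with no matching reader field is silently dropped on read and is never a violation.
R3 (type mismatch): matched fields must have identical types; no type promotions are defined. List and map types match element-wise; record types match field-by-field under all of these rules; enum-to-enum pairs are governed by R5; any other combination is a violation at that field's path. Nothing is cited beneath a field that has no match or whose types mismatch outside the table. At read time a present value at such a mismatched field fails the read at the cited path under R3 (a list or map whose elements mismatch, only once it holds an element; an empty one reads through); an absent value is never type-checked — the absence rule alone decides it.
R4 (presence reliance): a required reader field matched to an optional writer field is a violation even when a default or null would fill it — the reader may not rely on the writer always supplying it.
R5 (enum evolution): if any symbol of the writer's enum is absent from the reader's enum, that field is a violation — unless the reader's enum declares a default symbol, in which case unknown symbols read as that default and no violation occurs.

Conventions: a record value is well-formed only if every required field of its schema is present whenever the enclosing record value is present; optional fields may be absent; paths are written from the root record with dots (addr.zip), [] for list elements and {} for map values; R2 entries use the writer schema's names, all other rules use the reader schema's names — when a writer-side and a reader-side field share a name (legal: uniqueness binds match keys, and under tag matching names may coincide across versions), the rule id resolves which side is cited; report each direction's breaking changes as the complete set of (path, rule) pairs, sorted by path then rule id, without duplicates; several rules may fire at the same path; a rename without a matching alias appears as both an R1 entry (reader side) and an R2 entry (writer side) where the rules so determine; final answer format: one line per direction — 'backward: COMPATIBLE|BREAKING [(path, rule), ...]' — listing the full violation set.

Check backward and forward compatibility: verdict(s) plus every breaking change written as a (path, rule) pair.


backward: BREAKING [(primary, R1)]; forward: BREAKING [(tier, R1), (tier, R4)]

in Ticket below, arrows point writer -> reader
backward for Ticket (reader v2, writer v1):
  writer required, Priority -> Priority: reader tier maps from writer tier
  writer required, map<string, bool> -> map<string, bool>: reader scores maps from writer scores
  primary: no writer-side match
  writer required, bytes -> bytes: reader payload maps from writer payload
  writer optional, bytes -> bytes: reader checksum maps from writer checksum
  writer optional, bytes -> bytes: reader blob maps from writer blob
  writer optional, string -> string: reader phone maps from writer phone
  leftover writer field: rating
  violation R1 at primary
  => 1 violation(s): backward is BREAKING for Ticket
forward for Ticket (reader v1, writer v2):
  writer optional, Priority -> Priority: reader tier maps from writer tier
  writer required, map<string, bool> -> map<string, bool>: reader scores maps from writer scores
  writer required, bytes -> bytes: reader payload maps from writer payload
  writer optional, bytes -> bytes: reader checksum maps from writer checksum
  writer optional, bytes -> bytes: reader blob maps from writer blob
  rating: no writer-side match
  writer optional, string -> string: reader phone maps from writer phone
  leftover writer field: primary
  violation R1 at tier
  violation R4 at tier
  => 2 violation(s): forward is BREAKING for Ticket
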